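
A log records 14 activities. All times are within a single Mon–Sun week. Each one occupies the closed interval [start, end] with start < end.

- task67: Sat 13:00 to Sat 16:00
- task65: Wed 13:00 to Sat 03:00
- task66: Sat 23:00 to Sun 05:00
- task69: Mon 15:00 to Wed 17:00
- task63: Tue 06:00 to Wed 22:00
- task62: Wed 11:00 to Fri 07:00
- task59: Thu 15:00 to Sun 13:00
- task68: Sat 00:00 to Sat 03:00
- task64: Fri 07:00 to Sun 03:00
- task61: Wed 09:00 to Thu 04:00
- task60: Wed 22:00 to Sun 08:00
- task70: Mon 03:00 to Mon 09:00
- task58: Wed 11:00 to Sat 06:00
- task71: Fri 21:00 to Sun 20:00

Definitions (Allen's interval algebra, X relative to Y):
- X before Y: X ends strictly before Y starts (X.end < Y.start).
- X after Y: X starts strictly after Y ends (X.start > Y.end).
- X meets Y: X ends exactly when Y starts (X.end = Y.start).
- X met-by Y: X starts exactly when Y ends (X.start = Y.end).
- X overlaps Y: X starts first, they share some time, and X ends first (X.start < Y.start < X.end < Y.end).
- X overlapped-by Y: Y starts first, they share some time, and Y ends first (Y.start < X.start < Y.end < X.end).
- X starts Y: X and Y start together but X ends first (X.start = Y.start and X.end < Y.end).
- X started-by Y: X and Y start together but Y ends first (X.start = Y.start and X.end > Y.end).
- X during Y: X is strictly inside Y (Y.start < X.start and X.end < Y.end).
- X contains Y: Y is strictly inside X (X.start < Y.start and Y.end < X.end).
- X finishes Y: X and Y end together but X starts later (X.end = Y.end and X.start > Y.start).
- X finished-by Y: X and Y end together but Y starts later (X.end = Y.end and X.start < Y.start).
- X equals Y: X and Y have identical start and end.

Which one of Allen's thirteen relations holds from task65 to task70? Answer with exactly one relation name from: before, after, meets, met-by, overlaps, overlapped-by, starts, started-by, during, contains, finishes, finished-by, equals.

after

task65 = [Wed 13:00, Sat 03:00]; task70 = [Mon 03:00, Mon 09:00].
Compare endpoints: task65.start > task70.start, task65.start > task70.end, task65.end > task70.start, task65.end > task70.end.
That pattern is 'after'.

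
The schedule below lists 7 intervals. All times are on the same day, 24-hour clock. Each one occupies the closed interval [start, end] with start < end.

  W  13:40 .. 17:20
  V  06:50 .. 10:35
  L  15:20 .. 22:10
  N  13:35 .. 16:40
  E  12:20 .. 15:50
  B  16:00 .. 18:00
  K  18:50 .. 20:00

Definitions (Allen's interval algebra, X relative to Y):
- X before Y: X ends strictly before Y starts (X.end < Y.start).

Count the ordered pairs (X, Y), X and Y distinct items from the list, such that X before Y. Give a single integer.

11

Checking all 42 ordered pairs for relation 'before'; matching pairs in alphabetical order:
(B, K): B before K ✓
(E, B): E before B ✓
(E, K): E before K ✓
(N, K): N before K ✓
(V, B): V before B ✓
(V, E): V before E ✓
(V, K): V before K ✓
(V, L): V before L ✓
(V, N): V before N ✓
(V, W): V before W ✓
(W, K): W before K ✓
Count: 11.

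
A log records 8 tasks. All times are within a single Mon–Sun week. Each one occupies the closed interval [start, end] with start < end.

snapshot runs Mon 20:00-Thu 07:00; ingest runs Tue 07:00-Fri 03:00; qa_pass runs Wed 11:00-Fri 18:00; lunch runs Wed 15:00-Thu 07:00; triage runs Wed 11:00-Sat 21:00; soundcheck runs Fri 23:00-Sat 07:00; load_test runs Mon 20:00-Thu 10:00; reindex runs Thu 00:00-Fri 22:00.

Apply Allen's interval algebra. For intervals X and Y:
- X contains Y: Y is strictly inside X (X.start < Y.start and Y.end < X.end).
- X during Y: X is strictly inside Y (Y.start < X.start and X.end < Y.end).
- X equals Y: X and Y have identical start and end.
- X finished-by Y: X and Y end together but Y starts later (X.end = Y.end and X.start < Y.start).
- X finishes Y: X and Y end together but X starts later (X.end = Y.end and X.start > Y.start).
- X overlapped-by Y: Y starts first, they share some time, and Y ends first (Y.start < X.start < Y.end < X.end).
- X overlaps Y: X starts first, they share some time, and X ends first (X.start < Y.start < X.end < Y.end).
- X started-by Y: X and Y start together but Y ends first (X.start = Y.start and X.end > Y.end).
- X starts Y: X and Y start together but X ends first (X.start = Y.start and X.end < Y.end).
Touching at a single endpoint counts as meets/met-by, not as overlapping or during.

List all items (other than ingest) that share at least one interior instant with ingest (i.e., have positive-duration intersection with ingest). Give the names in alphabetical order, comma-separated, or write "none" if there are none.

load_test, lunch, qa_pass, reindex, snapshot, triage

Target ingest = [Tue 07:00, Fri 03:00].
load_test [Mon 20:00, Thu 10:00] → overlaps → yes.
lunch [Wed 15:00, Thu 07:00] → during → yes.
qa_pass [Wed 11:00, Fri 18:00] → overlapped-by → yes.
reindex [Thu 00:00, Fri 22:00] → overlapped-by → yes.
snapshot [Mon 20:00, Thu 07:00] → overlaps → yes.
soundcheck [Fri 23:00, Sat 07:00] → after → no.
triage [Wed 11:00, Sat 21:00] → overlapped-by → yes.
Result: load_test, lunch, qa_pass, reindex, snapshot, triage.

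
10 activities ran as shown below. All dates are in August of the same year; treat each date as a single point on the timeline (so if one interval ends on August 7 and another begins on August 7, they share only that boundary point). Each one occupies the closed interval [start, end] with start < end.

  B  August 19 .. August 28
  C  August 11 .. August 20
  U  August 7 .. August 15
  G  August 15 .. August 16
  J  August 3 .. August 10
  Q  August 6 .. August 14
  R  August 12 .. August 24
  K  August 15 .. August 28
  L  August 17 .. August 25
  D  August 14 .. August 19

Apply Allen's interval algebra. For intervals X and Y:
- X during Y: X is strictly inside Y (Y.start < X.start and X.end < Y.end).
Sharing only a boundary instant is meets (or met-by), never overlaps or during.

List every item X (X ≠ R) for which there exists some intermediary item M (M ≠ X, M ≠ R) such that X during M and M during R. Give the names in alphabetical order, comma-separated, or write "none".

G

Target R = [August 12, August 24].
Intermediaries M with M during R: D, G.
Via D — items with X during D: G.
Via G — items with X during G: none.
Union: G.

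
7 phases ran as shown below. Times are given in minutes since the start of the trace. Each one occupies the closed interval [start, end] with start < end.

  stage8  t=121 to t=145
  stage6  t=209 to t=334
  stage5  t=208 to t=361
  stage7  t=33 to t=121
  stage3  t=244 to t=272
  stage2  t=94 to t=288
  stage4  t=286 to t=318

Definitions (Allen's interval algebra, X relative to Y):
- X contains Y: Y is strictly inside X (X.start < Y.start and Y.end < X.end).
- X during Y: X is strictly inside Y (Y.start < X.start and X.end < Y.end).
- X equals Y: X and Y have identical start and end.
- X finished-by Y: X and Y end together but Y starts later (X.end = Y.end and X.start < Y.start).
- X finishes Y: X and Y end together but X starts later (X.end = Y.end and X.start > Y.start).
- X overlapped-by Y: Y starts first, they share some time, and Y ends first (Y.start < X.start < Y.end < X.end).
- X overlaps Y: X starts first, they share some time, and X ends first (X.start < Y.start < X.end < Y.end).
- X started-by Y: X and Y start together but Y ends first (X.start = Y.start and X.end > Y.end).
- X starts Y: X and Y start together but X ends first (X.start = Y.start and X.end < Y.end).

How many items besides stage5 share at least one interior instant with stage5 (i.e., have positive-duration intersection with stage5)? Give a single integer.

Target stage5 = [t=208, t=361].
stage2 [t=94, t=288] → overlaps → counts.
stage3 [t=244, t=272] → during → counts.
stage4 [t=286, t=318] → during → counts.
stage6 [t=209, t=334] → during → counts.
stage7 [t=33, t=121] → before → no.
stage8 [t=121, t=145] → before → no.
Total: 4.

4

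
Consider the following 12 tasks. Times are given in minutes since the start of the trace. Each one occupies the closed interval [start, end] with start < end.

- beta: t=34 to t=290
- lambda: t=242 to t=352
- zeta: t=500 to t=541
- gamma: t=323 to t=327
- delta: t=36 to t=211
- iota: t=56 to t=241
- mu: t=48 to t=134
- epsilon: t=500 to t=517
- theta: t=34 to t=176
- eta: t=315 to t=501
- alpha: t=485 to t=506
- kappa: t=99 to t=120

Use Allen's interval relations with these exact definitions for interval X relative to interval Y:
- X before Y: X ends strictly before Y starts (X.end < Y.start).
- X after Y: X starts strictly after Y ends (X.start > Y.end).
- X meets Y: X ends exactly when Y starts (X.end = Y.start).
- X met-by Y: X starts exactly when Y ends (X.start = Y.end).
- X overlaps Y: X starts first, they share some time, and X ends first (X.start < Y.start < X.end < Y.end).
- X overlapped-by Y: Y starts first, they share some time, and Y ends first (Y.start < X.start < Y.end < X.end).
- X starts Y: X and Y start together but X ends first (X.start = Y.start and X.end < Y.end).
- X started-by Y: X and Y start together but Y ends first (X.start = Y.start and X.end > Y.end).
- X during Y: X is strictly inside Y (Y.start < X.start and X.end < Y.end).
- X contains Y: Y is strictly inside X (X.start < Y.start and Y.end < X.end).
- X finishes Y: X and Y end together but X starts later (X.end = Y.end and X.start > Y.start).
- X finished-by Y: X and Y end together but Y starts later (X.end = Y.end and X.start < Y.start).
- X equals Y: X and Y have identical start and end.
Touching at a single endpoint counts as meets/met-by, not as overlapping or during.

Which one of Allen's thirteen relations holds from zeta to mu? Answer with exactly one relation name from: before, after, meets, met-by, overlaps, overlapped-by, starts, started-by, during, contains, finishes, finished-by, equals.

after

zeta = [t=500, t=541]; mu = [t=48, t=134].
Compare endpoints: zeta.start > mu.start, zeta.start > mu.end, zeta.end > mu.start, zeta.end > mu.end.
That pattern is 'after'.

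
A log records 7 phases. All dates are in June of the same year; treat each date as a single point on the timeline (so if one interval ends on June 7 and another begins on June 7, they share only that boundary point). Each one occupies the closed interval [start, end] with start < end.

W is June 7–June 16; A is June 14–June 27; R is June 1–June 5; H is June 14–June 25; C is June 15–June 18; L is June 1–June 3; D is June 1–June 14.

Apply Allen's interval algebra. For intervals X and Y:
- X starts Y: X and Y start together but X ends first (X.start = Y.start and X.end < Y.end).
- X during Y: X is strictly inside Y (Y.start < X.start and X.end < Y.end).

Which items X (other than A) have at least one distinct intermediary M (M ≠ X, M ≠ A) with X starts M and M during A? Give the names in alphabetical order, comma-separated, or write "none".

none

Target A = [June 14, June 27].
Intermediaries M with M during A: C.
Via C — items with X starts C: none.
Union: none.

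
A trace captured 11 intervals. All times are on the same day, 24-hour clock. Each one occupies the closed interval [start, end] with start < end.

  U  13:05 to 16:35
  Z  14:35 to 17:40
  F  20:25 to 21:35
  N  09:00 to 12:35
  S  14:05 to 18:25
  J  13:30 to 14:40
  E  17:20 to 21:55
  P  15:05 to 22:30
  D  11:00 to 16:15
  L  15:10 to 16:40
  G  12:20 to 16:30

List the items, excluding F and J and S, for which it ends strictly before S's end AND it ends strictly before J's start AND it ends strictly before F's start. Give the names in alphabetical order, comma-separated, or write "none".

N

Conditions: its end is strictly before S's end (X.end < 18:25) AND its end is strictly before J's start (X.end < 13:30) AND its end is strictly before F's start (X.end < 20:25).
D: end 16:15 < 18:25? ✓; end 16:15 < 13:30? ✗; end 16:15 < 20:25? ✓ → no.
E: end 21:55 < 18:25? ✗; end 21:55 < 13:30? ✗; end 21:55 < 20:25? ✗ → no.
G: end 16:30 < 18:25? ✓; end 16:30 < 13:30? ✗; end 16:30 < 20:25? ✓ → no.
L: end 16:40 < 18:25? ✓; end 16:40 < 13:30? ✗; end 16:40 < 20:25? ✓ → no.
N: end 12:35 < 18:25? ✓; end 12:35 < 13:30? ✓; end 12:35 < 20:25? ✓ → yes.
P: end 22:30 < 18:25? ✗; end 22:30 < 13:30? ✗; end 22:30 < 20:25? ✗ → no.
U: end 16:35 < 18:25? ✓; end 16:35 < 13:30? ✗; end 16:35 < 20:25? ✓ → no.
Z: end 17:40 < 18:25? ✓; end 17:40 < 13:30? ✗; end 17:40 < 20:25? ✓ → no.
Result: N.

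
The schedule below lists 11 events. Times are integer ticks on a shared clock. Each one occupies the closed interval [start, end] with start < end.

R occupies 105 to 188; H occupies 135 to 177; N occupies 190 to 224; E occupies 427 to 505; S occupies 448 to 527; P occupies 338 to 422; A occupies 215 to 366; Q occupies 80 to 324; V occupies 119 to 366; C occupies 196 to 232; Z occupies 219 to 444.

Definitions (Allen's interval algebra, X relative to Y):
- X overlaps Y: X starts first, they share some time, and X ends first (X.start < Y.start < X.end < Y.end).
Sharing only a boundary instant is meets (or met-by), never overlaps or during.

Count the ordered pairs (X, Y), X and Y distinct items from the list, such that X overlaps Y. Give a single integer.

Checking all 110 ordered pairs for relation 'overlaps'; matching pairs in alphabetical order:
(A, P): A overlaps P ✓
(A, Z): A overlaps Z ✓
(C, A): C overlaps A ✓
(C, Z): C overlaps Z ✓
(E, S): E overlaps S ✓
(N, A): N overlaps A ✓
(N, C): N overlaps C ✓
(N, Z): N overlaps Z ✓
(Q, A): Q overlaps A ✓
(Q, V): Q overlaps V ✓
(Q, Z): Q overlaps Z ✓
(R, V): R overlaps V ✓
(V, P): V overlaps P ✓
(V, Z): V overlaps Z ✓
(Z, E): Z overlaps E ✓
Count: 15.

15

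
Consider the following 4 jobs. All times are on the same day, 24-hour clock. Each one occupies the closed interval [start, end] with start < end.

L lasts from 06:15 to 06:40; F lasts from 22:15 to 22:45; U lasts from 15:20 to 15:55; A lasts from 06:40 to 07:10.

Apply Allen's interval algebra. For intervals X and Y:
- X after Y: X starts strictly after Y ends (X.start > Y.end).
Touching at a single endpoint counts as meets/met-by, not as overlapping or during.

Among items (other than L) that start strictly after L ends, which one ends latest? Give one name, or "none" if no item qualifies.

F

Target L = [06:15, 06:40].
A [06:40, 07:10] → met-by → excluded.
F [22:15, 22:45] → after → candidate.
U [15:20, 15:55] → after → candidate.
Among candidates, latest end is 22:45 → F.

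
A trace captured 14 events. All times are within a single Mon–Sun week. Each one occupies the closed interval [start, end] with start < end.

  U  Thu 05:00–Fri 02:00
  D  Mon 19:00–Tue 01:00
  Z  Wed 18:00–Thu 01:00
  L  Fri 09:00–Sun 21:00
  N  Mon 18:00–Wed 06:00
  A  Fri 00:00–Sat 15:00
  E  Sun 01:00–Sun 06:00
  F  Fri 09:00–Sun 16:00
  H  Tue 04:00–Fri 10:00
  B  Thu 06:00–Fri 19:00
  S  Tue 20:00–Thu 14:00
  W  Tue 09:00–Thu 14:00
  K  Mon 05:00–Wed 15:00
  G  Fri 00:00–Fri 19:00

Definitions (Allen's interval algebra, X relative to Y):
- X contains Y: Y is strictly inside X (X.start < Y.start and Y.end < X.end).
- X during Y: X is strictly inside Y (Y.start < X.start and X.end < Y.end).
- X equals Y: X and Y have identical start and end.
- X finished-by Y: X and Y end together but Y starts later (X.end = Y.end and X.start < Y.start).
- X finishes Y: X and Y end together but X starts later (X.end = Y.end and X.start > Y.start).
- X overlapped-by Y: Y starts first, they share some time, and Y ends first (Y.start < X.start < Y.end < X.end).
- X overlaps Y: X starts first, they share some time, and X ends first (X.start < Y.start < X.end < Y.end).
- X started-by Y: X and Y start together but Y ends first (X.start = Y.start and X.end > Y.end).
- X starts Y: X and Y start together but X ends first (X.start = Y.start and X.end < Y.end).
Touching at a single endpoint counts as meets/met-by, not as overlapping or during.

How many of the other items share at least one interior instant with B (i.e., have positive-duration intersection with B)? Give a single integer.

8

Target B = [Thu 06:00, Fri 19:00].
A [Fri 00:00, Sat 15:00] → overlapped-by → counts.
D [Mon 19:00, Tue 01:00] → before → no.
E [Sun 01:00, Sun 06:00] → after → no.
F [Fri 09:00, Sun 16:00] → overlapped-by → counts.
G [Fri 00:00, Fri 19:00] → finishes → counts.
H [Tue 04:00, Fri 10:00] → overlaps → counts.
K [Mon 05:00, Wed 15:00] → before → no.
L [Fri 09:00, Sun 21:00] → overlapped-by → counts.
N [Mon 18:00, Wed 06:00] → before → no.
S [Tue 20:00, Thu 14:00] → overlaps → counts.
U [Thu 05:00, Fri 02:00] → overlaps → counts.
W [Tue 09:00, Thu 14:00] → overlaps → counts.
Z [Wed 18:00, Thu 01:00] → before → no.
Total: 8.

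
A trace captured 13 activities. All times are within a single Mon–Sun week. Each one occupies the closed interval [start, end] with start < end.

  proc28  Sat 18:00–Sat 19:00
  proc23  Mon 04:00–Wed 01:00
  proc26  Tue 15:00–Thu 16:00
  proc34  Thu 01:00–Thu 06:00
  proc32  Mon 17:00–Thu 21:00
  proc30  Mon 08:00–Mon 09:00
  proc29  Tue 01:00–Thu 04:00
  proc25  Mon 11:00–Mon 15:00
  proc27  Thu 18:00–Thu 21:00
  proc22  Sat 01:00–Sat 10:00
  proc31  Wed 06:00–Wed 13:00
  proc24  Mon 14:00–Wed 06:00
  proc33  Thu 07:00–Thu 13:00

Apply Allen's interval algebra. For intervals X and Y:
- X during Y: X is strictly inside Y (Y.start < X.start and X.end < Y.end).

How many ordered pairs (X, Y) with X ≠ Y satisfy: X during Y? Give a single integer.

Checking all 156 ordered pairs for relation 'during'; matching pairs in alphabetical order:
(proc25, proc23): proc25 during proc23 ✓
(proc26, proc32): proc26 during proc32 ✓
(proc29, proc32): proc29 during proc32 ✓
(proc30, proc23): proc30 during proc23 ✓
(proc31, proc26): proc31 during proc26 ✓
(proc31, proc29): proc31 during proc29 ✓
(proc31, proc32): proc31 during proc32 ✓
(proc33, proc26): proc33 during proc26 ✓
(proc33, proc32): proc33 during proc32 ✓
(proc34, proc26): proc34 during proc26 ✓
(proc34, proc32): proc34 during proc32 ✓
Count: 11.

11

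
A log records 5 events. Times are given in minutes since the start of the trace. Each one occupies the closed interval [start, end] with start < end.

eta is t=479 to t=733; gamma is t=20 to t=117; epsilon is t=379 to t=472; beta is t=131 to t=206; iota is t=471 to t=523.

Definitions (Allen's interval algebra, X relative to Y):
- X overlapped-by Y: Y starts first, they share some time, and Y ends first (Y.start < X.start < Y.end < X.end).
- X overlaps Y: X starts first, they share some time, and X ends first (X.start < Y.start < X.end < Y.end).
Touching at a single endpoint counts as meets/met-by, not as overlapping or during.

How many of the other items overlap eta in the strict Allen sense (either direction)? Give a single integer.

1

Target eta = [t=479, t=733].
beta [t=131, t=206] → before → no.
epsilon [t=379, t=472] → before → no.
gamma [t=20, t=117] → before → no.
iota [t=471, t=523] → overlaps → counts.
Total: 1.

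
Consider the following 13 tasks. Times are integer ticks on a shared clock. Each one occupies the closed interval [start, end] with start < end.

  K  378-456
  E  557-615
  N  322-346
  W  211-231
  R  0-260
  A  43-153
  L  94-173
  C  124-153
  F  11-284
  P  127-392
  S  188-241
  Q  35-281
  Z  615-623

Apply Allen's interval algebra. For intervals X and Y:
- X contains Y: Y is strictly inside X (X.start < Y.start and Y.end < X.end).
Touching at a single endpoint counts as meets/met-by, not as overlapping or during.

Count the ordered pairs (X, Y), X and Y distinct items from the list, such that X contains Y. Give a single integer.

Checking all 156 ordered pairs for relation 'contains'; matching pairs in alphabetical order:
(F, A): F contains A ✓
(F, C): F contains C ✓
(F, L): F contains L ✓
(F, Q): F contains Q ✓
(F, S): F contains S ✓
(F, W): F contains W ✓
(L, C): L contains C ✓
(P, N): P contains N ✓
(P, S): P contains S ✓
(P, W): P contains W ✓
(Q, A): Q contains A ✓
(Q, C): Q contains C ✓
(Q, L): Q contains L ✓
(Q, S): Q contains S ✓
(Q, W): Q contains W ✓
(R, A): R contains A ✓
(R, C): R contains C ✓
(R, L): R contains L ✓
(R, S): R contains S ✓
(R, W): R contains W ✓
(S, W): S contains W ✓
Count: 21.

21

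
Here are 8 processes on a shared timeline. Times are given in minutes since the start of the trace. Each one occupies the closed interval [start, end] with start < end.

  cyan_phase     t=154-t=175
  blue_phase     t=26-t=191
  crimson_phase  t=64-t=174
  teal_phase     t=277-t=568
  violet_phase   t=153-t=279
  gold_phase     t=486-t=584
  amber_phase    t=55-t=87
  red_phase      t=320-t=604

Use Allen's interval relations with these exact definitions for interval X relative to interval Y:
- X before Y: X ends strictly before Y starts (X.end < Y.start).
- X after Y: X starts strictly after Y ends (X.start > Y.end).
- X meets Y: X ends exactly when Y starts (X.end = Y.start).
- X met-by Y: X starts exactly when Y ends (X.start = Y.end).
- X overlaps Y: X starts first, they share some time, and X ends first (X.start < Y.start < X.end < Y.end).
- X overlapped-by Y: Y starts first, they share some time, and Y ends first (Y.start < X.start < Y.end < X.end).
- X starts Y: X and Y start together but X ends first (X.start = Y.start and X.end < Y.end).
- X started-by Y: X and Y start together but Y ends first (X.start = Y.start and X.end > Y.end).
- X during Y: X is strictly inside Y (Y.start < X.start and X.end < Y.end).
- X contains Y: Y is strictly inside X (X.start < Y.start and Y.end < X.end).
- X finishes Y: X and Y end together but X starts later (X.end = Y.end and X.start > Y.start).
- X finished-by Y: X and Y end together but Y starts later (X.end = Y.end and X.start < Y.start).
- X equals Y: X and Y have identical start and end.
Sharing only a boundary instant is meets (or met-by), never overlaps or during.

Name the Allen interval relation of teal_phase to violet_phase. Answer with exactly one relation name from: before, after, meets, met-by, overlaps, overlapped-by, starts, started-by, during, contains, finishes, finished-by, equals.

overlapped-by

teal_phase = [t=277, t=568]; violet_phase = [t=153, t=279].
Compare endpoints: teal_phase.start > violet_phase.start, teal_phase.start < violet_phase.end, teal_phase.end > violet_phase.start, teal_phase.end > violet_phase.end.
That pattern is 'overlapped-by'.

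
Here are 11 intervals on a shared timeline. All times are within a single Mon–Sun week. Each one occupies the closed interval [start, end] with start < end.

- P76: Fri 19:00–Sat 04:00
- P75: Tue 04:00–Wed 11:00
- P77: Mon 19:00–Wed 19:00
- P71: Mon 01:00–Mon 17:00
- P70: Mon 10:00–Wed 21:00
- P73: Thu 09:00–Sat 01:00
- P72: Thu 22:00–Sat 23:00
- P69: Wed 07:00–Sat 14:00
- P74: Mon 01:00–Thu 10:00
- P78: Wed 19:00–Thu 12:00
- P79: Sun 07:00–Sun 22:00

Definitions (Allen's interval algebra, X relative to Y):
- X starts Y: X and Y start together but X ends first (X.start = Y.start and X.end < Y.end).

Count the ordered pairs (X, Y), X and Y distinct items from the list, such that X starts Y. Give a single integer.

Checking all 110 ordered pairs for relation 'starts'; matching pairs in alphabetical order:
(P71, P74): P71 starts P74 ✓
Count: 1.

1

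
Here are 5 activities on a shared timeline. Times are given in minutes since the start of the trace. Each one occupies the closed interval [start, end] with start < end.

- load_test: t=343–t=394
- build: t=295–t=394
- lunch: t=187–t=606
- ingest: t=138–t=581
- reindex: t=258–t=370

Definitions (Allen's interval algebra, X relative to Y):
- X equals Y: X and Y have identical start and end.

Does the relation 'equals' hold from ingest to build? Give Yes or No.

ingest = [t=138, t=581], build = [t=295, t=394].
Actual relation of ingest to build: contains.
Asked whether 'equals' holds → No.

No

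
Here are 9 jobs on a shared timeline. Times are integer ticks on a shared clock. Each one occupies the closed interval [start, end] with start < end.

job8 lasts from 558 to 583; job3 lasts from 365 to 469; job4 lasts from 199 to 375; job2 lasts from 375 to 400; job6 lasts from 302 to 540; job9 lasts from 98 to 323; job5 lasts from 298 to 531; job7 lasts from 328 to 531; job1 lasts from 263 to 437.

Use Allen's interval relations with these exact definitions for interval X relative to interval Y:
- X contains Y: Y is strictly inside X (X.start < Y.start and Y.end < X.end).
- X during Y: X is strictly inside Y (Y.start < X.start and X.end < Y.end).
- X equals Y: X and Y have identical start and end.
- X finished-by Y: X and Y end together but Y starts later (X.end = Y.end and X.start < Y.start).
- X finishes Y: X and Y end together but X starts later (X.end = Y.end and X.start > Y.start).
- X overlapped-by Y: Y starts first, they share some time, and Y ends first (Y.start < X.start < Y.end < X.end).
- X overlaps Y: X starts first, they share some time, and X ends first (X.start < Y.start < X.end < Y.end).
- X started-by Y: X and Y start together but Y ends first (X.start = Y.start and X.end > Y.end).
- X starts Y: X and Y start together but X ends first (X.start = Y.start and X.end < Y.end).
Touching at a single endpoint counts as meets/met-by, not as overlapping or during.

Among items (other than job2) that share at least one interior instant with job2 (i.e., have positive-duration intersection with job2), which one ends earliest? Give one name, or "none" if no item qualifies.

job1

Target job2 = [375, 400].
job1 [263, 437] → contains → candidate.
job3 [365, 469] → contains → candidate.
job4 [199, 375] → meets → excluded.
job5 [298, 531] → contains → candidate.
job6 [302, 540] → contains → candidate.
job7 [328, 531] → contains → candidate.
job8 [558, 583] → after → excluded.
job9 [98, 323] → before → excluded.
Among candidates, earliest end is 437 → job1.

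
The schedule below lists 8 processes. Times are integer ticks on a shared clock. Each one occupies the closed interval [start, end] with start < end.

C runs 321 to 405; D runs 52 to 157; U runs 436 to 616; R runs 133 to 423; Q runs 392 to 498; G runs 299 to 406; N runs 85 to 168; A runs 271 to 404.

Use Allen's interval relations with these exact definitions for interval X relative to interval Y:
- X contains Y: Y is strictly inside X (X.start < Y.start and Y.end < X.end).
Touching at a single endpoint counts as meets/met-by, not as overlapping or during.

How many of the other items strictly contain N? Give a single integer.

Target N = [85, 168].
A [271, 404] → after → no.
C [321, 405] → after → no.
D [52, 157] → overlaps → no.
G [299, 406] → after → no.
Q [392, 498] → after → no.
R [133, 423] → overlapped-by → no.
U [436, 616] → after → no.
Total: 0.

0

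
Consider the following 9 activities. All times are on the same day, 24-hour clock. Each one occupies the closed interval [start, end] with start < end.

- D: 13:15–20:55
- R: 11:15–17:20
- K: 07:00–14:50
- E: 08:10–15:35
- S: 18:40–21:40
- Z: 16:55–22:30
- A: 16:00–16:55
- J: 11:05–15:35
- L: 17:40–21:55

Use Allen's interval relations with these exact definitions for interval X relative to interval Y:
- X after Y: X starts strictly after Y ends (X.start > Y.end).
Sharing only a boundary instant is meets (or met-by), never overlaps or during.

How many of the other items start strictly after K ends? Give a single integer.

Target K = [07:00, 14:50].
A [16:00, 16:55] → after → counts.
D [13:15, 20:55] → overlapped-by → no.
E [08:10, 15:35] → overlapped-by → no.
J [11:05, 15:35] → overlapped-by → no.
L [17:40, 21:55] → after → counts.
R [11:15, 17:20] → overlapped-by → no.
S [18:40, 21:40] → after → counts.
Z [16:55, 22:30] → after → counts.
Total: 4.

4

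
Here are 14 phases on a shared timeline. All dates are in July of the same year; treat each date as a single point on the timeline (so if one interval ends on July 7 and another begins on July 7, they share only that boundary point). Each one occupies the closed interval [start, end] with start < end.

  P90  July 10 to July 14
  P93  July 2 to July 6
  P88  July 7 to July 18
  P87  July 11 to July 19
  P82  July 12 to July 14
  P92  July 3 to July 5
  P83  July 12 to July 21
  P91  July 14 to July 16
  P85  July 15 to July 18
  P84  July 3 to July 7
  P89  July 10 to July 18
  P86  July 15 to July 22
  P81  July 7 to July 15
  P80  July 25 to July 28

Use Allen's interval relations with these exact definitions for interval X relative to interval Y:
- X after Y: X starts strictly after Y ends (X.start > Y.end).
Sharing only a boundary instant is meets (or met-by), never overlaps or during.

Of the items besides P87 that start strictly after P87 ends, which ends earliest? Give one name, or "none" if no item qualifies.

P80

Target P87 = [July 11, July 19].
P80 [July 25, July 28] → after → candidate.
P81 [July 7, July 15] → overlaps → excluded.
P82 [July 12, July 14] → during → excluded.
P83 [July 12, July 21] → overlapped-by → excluded.
P84 [July 3, July 7] → before → excluded.
P85 [July 15, July 18] → during → excluded.
P86 [July 15, July 22] → overlapped-by → excluded.
P88 [July 7, July 18] → overlaps → excluded.
P89 [July 10, July 18] → overlaps → excluded.
P90 [July 10, July 14] → overlaps → excluded.
P91 [July 14, July 16] → during → excluded.
P92 [July 3, July 5] → before → excluded.
P93 [July 2, July 6] → before → excluded.
Among candidates, earliest end is July 28 → P80.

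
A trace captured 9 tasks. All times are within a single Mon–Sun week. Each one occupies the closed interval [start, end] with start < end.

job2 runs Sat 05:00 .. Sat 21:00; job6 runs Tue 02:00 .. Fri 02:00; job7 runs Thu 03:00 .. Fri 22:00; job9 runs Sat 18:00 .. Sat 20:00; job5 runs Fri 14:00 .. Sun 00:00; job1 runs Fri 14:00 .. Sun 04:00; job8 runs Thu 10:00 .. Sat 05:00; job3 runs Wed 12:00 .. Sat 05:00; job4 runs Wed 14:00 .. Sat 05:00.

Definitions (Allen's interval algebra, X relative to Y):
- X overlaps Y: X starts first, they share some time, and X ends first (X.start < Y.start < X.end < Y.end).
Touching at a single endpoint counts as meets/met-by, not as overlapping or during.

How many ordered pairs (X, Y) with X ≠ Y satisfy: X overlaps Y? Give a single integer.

Checking all 72 ordered pairs for relation 'overlaps'; matching pairs in alphabetical order:
(job3, job1): job3 overlaps job1 ✓
(job3, job5): job3 overlaps job5 ✓
(job4, job1): job4 overlaps job1 ✓
(job4, job5): job4 overlaps job5 ✓
(job6, job3): job6 overlaps job3 ✓
(job6, job4): job6 overlaps job4 ✓
(job6, job7): job6 overlaps job7 ✓
(job6, job8): job6 overlaps job8 ✓
(job7, job1): job7 overlaps job1 ✓
(job7, job5): job7 overlaps job5 ✓
(job7, job8): job7 overlaps job8 ✓
(job8, job1): job8 overlaps job1 ✓
(job8, job5): job8 overlaps job5 ✓
Count: 13.

13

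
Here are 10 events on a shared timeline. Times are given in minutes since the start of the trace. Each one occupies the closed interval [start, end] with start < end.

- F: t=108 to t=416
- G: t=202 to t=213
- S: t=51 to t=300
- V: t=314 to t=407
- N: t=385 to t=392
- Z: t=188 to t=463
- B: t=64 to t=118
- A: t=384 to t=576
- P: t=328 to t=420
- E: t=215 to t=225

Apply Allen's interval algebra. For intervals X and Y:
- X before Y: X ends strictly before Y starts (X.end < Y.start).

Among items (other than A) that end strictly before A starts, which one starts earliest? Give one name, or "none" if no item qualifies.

S

Target A = [t=384, t=576].
B [t=64, t=118] → before → candidate.
E [t=215, t=225] → before → candidate.
F [t=108, t=416] → overlaps → excluded.
G [t=202, t=213] → before → candidate.
N [t=385, t=392] → during → excluded.
P [t=328, t=420] → overlaps → excluded.
S [t=51, t=300] → before → candidate.
V [t=314, t=407] → overlaps → excluded.
Z [t=188, t=463] → overlaps → excluded.
Among candidates, earliest start is t=51 → S.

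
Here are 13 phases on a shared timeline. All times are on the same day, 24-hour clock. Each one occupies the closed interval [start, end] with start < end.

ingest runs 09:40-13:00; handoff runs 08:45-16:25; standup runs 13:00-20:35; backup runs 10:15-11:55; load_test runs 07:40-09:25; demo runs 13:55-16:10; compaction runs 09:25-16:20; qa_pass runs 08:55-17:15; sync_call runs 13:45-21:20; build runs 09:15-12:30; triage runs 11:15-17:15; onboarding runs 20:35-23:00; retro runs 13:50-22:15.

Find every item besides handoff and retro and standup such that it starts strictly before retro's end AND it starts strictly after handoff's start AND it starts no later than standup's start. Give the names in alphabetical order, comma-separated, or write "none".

Conditions: its start is strictly before retro's end (X.start < 22:15) AND its start is strictly after handoff's start (X.start > 08:45) AND its start is no later than standup's start (X.start <= 13:00).
backup: start 10:15 < 22:15? ✓; start 10:15 > 08:45? ✓; start 10:15 <= 13:00? ✓ → yes.
build: start 09:15 < 22:15? ✓; start 09:15 > 08:45? ✓; start 09:15 <= 13:00? ✓ → yes.
compaction: start 09:25 < 22:15? ✓; start 09:25 > 08:45? ✓; start 09:25 <= 13:00? ✓ → yes.
demo: start 13:55 < 22:15? ✓; start 13:55 > 08:45? ✓; start 13:55 <= 13:00? ✗ → no.
ingest: start 09:40 < 22:15? ✓; start 09:40 > 08:45? ✓; start 09:40 <= 13:00? ✓ → yes.
load_test: start 07:40 < 22:15? ✓; start 07:40 > 08:45? ✗; start 07:40 <= 13:00? ✓ → no.
onboarding: start 20:35 < 22:15? ✓; start 20:35 > 08:45? ✓; start 20:35 <= 13:00? ✗ → no.
qa_pass: start 08:55 < 22:15? ✓; start 08:55 > 08:45? ✓; start 08:55 <= 13:00? ✓ → yes.
sync_call: start 13:45 < 22:15? ✓; start 13:45 > 08:45? ✓; start 13:45 <= 13:00? ✗ → no.
triage: start 11:15 < 22:15? ✓; start 11:15 > 08:45? ✓; start 11:15 <= 13:00? ✓ → yes.
Result: backup, build, compaction, ingest, qa_pass, triage.

backup, build, compaction, ingest, qa_pass, triage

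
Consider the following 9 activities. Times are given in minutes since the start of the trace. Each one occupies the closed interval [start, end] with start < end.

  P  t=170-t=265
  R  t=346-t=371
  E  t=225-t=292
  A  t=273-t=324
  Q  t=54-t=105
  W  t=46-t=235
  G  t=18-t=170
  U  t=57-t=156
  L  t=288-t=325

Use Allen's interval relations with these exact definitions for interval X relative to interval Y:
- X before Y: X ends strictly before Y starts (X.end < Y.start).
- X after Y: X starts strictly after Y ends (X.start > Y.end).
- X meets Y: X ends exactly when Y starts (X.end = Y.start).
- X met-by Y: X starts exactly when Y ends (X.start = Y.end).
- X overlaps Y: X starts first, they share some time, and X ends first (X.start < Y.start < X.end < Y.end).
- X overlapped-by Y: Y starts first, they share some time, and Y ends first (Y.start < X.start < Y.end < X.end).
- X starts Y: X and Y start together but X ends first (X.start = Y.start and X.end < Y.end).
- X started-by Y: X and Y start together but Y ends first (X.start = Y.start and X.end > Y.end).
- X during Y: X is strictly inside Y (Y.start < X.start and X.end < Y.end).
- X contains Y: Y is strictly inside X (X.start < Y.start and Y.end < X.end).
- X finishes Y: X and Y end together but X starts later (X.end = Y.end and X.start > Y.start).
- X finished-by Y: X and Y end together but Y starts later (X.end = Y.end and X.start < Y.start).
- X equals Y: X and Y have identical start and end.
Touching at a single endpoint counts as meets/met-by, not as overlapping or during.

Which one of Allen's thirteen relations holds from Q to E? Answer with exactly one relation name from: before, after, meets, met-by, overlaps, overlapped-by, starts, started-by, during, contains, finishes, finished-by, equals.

before

Q = [t=54, t=105]; E = [t=225, t=292].
Compare endpoints: Q.start < E.start, Q.start < E.end, Q.end < E.start, Q.end < E.end.
That pattern is 'before'.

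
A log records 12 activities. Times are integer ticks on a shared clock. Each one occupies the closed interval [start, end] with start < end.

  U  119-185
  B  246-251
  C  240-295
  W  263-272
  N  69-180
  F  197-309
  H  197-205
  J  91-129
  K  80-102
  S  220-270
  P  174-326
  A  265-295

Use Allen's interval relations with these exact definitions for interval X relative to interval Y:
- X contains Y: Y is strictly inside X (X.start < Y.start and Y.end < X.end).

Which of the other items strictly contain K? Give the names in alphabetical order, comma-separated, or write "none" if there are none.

N

Target K = [80, 102].
A [265, 295] → after → no.
B [246, 251] → after → no.
C [240, 295] → after → no.
F [197, 309] → after → no.
H [197, 205] → after → no.
J [91, 129] → overlapped-by → no.
N [69, 180] → contains → yes.
P [174, 326] → after → no.
S [220, 270] → after → no.
U [119, 185] → after → no.
W [263, 272] → after → no.
Result: N.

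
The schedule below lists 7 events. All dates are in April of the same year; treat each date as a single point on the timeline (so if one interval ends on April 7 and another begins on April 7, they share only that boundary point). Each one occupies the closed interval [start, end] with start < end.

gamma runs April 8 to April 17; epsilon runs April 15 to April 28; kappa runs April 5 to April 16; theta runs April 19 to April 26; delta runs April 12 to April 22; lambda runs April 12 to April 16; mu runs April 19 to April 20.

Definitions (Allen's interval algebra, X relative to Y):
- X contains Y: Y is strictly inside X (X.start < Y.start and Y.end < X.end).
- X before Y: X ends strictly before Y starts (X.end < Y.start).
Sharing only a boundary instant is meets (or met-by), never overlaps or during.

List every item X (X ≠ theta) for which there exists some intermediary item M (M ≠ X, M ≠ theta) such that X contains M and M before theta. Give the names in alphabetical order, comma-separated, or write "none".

Target theta = [April 19, April 26].
Intermediaries M with M before theta: gamma, kappa, lambda.
Via gamma — items with X contains gamma: none.
Via kappa — items with X contains kappa: none.
Via lambda — items with X contains lambda: gamma.
Union: gamma.

gamma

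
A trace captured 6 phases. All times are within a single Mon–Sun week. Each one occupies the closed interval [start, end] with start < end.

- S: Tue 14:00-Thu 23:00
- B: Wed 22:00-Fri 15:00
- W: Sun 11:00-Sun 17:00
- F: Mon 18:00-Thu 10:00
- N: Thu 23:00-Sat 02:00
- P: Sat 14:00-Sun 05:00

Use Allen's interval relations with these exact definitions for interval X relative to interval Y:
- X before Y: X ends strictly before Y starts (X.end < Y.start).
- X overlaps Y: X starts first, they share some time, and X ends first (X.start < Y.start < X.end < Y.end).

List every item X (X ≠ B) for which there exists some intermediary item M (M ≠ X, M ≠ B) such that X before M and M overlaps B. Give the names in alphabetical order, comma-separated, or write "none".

none

Target B = [Wed 22:00, Fri 15:00].
Intermediaries M with M overlaps B: F, S.
Via F — items with X before F: none.
Via S — items with X before S: none.
Union: none.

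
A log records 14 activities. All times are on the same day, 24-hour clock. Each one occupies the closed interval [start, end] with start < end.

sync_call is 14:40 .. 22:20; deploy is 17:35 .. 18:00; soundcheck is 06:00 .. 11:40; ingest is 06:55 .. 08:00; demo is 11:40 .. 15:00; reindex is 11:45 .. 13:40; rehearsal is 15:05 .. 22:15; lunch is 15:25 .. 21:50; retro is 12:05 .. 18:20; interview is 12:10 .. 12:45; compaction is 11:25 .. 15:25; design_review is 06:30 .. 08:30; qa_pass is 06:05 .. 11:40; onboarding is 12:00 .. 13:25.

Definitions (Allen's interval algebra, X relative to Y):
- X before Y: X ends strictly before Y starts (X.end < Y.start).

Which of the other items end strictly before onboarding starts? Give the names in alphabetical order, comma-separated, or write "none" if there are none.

design_review, ingest, qa_pass, soundcheck

Target onboarding = [12:00, 13:25].
compaction [11:25, 15:25] → contains → no.
demo [11:40, 15:00] → contains → no.
deploy [17:35, 18:00] → after → no.
design_review [06:30, 08:30] → before → yes.
ingest [06:55, 08:00] → before → yes.
interview [12:10, 12:45] → during → no.
lunch [15:25, 21:50] → after → no.
qa_pass [06:05, 11:40] → before → yes.
rehearsal [15:05, 22:15] → after → no.
reindex [11:45, 13:40] → contains → no.
retro [12:05, 18:20] → overlapped-by → no.
soundcheck [06:00, 11:40] → before → yes.
sync_call [14:40, 22:20] → after → no.
Result: design_review, ingest, qa_pass, soundcheck.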